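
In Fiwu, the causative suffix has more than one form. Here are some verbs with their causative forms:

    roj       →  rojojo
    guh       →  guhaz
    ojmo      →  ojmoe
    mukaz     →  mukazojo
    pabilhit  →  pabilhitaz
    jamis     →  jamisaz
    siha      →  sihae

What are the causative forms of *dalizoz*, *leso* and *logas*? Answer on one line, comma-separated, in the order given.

The pattern is voicing of the final sound: -az when the stem ends in a voiceless consonant (*guh*, *pabilhit*, *jamis*); -ojo when the stem ends in a voiced consonant (*roj*, *mukaz*); -e when the stem ends in a vowel (*ojmo*, *siha*).
The final sound of *dalizoz* is /z/, which is a voiced consonant, so the suffix is -ojo, giving *dalizozojo*.
*leso*: final sound = /o/, a vowel → -e → *lesoe*.
*logas* — final sound /s/ (a voiceless consonant) → -az → *logasaz*.

dalizozojo, lesoe, logasaz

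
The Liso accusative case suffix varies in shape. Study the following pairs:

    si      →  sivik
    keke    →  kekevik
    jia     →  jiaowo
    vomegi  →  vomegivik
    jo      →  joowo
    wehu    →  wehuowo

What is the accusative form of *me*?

Looking at the last vowel of each stem: -vik when the last vowel of the stem is a front vowel (*si*, *keke*, *vomegi*); -owo when the last vowel of the stem is a back vowel (*jia*, *jo*, *wehu*).
The last vowel of *me* is /e/, which is a front vowel, so the suffix is -vik, giving *mevik*.

mevik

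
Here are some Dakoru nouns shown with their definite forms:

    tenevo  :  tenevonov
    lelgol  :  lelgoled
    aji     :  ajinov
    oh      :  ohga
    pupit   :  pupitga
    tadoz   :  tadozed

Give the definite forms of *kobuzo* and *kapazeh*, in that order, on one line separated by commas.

kobuzonov, kapazehga

Looking at the final sound of each stem: -ga when the stem ends in a voiceless consonant (*oh*, *pupit*); -ed when the stem ends in a voiced consonant (*lelgol*, *tadoz*); -nov when the stem ends in a vowel (*tenevo*, *aji*).
Since the final sound of *kobuzo* is /o/ (a vowel), it takes -nov, giving *kobuzonov*.
Since the final sound of *kapazeh* is /h/ (a voiceless consonant), it takes -ga, giving *kapazehga*.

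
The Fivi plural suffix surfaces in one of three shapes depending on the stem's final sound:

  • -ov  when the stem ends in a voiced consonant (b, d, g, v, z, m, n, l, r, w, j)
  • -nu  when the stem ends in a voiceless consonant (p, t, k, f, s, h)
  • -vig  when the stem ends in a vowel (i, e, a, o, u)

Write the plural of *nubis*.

nubisnu

*nubis*: final sound = /s/, a voiceless consonant → -nu → *nubisnu*.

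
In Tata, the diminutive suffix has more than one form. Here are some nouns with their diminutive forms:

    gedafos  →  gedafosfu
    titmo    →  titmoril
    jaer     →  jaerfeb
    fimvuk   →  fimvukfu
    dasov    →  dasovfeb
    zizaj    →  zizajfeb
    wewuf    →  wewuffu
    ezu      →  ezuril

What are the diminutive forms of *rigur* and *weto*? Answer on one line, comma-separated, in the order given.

The suffix is conditioned by the final sound: -fu when the stem ends in a voiceless consonant (*gedafos*, *fimvuk*, *wewuf*); -feb when the stem ends in a voiced consonant (*jaer*, *dasov*, *zizaj*); -ril when the stem ends in a vowel (*titmo*, *ezu*).
The final sound of *rigur* is /r/, which is a voiced consonant, so the suffix is -feb, giving *rigurfeb*.
*weto*: final sound = /o/, a vowel → -ril → *wetoril*.

rigurfeb, wetoril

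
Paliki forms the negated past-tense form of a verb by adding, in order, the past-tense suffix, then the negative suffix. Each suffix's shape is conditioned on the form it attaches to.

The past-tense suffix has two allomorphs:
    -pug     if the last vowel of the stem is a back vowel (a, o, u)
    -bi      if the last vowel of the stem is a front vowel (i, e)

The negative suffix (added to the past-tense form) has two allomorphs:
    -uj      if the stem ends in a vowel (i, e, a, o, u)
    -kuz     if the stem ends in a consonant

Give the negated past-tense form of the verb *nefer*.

neferbiuj

The last vowel of *nefer* is /e/, which is a front vowel, so the past-tense suffix is -bi, giving *neferbi*.
The final sound of the past-tense form *neferbi* is /i/, which is a vowel, so the negative suffix is -uj, giving *neferbiuj*.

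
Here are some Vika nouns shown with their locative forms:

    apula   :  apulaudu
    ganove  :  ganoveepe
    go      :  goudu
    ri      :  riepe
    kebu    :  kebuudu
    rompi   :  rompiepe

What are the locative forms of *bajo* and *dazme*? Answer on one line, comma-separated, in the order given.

The alternation tracks the last vowel of the stem — -epe when the last vowel of the stem is a front vowel (*ganove*, *ri*, *rompi*); -udu when the last vowel of the stem is a back vowel (*apula*, *go*, *kebu*).
Since the last vowel of *bajo* is /o/ (a back vowel), it takes -udu, giving *bajoudu*.
*dazme*: last vowel = /e/, a front vowel → -epe → *dazmeepe*.

bajoudu, dazmeepe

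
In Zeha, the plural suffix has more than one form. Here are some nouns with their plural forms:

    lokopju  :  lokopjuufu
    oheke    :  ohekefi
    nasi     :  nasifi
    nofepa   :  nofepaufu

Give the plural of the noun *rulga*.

rulgaufu

Looking at the last vowel of each stem: -fi when the last vowel of the stem is a front vowel (*oheke*, *nasi*); -ufu when the last vowel of the stem is a back vowel (*lokopju*, *nofepa*).
Since the last vowel of *rulga* is /a/ (a back vowel), it takes -ufu, giving *rulgaufu*.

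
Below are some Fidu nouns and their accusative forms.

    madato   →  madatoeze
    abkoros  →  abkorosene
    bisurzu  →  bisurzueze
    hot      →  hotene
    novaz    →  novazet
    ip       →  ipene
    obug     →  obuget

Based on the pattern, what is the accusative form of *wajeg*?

wajeget

The pattern is voicing of the final sound: -ene when the stem ends in a voiceless consonant (*abkoros*, *hot*, *ip*); -et when the stem ends in a voiced consonant (*novaz*, *obug*); -eze when the stem ends in a vowel (*madato*, *bisurzu*).
*wajeg* — final sound /g/ (a voiced consonant) → -et → *wajeget*.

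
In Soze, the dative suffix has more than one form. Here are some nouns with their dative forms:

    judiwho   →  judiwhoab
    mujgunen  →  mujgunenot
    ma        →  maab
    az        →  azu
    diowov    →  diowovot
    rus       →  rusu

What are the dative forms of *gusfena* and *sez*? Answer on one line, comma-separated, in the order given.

The alternation tracks the final sound of the stem — -u when the stem ends in a sibilant (*az*, *rus*); -ot when the stem ends in a non-sibilant consonant (*mujgunen*, *diowov*); -ab when the stem ends in a vowel (*judiwho*, *ma*).
*gusfena* — final sound /a/ (a vowel) → -ab → *gusfenaab*.
Since the final sound of *sez* is /z/ (a sibilant), it takes -u, giving *sezu*.

gusfenaab, sezu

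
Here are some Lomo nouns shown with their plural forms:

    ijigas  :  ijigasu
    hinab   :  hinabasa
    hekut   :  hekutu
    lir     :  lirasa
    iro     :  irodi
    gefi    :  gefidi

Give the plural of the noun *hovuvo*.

hovuvodi

Looking at the final sound of each stem: -u when the stem ends in a voiceless consonant (*ijigas*, *hekut*); -asa when the stem ends in a voiced consonant (*hinab*, *lir*); -di when the stem ends in a vowel (*iro*, *gefi*).
*hovuvo* — final sound /o/ (a vowel) → -di → *hovuvodi*.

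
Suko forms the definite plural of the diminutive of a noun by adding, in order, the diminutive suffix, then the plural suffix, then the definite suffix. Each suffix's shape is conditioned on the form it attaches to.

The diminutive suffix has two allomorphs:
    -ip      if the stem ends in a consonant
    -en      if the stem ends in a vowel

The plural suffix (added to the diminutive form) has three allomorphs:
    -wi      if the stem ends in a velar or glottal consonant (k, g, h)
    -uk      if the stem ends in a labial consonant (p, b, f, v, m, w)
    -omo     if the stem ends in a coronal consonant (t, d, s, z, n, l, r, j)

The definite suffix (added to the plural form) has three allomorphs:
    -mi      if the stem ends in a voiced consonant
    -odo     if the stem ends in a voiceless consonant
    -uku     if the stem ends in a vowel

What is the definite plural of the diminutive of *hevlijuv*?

*hevlijuv* — final sound /v/ (a consonant) → -ip → *hevlijuvip*.
The final consonant of the diminutive form *hevlijuvip* is /p/, which is labial, so the plural suffix is -uk, giving *hevlijuvipuk*.
The plural form *hevlijuvipuk*: final sound = /k/, a voiceless consonant → -odo → *hevlijuvipukodo*.

hevlijuvipukodo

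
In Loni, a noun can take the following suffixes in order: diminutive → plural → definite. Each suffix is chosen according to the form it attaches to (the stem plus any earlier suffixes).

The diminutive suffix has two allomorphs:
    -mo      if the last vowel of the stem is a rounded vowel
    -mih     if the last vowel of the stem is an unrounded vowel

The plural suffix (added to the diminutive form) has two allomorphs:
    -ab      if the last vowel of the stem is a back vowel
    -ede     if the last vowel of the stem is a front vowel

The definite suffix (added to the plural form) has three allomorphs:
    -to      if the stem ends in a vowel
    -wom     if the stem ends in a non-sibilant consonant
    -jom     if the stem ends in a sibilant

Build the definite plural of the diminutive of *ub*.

Since the last vowel of *ub* is /u/ (a rounded vowel), it takes -mo, giving *ubmo*.
Since the last vowel of the diminutive form *ubmo* is /o/ (a back vowel), it takes -ab, giving *ubmoab*.
The plural form *ubmoab* — final sound /b/ (a non-sibilant consonant) → -wom → *ubmoabwom*.

ubmoabwom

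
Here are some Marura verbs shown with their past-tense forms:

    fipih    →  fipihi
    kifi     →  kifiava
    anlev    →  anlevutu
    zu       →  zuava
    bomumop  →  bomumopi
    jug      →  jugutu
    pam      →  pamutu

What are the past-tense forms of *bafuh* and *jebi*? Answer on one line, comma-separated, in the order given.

bafuhi, jebiava

The suffix is conditioned by the final sound: -i when the stem ends in a voiceless consonant (*fipih*, *bomumop*); -utu when the stem ends in a voiced consonant (*anlev*, *jug*, *pam*); -ava when the stem ends in a vowel (*kifi*, *zu*).
The final sound of *bafuh* is /h/, which is a voiceless consonant, so the suffix is -i, giving *bafuhi*.
*jebi* — final sound /i/ (a vowel) → -ava → *jebiava*.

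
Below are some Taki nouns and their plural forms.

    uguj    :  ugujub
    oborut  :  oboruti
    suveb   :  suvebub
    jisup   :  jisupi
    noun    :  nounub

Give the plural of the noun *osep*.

osepi

The suffix is conditioned by the final consonant: -i when the stem ends in a voiceless consonant (*oborut*, *jisup*); -ub when the stem ends in a voiced consonant (*uguj*, *suveb*, *noun*).
The final consonant of *osep* is /p/, which is voiceless, so the suffix is -i, giving *osepi*.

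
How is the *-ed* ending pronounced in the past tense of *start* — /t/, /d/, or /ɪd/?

The stem *start* ends in /t/ or /d/.
The -ed suffix is realized as /ɪd/ after /t, d/; as /t/ after other voiceless consonants; and as /d/ after other voiced sounds.
So -ed on *start* is pronounced /ɪd/.

/ɪd/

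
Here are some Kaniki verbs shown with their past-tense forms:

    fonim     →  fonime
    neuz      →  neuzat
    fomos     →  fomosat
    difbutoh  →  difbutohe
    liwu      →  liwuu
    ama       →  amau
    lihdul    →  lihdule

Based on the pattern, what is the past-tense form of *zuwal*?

The suffix is conditioned by the final sound: -at when the stem ends in a sibilant (*neuz*, *fomos*); -e when the stem ends in a non-sibilant consonant (*fonim*, *difbutoh*, *lihdul*); -u when the stem ends in a vowel (*liwu*, *ama*).
*zuwal*: final sound = /l/, a non-sibilant consonant → -e → *zuwale*.

zuwale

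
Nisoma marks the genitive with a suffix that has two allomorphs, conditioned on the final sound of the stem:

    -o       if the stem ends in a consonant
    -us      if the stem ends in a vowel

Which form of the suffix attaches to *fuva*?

*fuva*: final sound = /a/, a vowel → -us.

-us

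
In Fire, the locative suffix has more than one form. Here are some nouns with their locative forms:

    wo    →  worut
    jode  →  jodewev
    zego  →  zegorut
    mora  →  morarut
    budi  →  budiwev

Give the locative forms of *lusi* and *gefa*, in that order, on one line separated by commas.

lusiwev, gefarut

The suffix is conditioned by the last vowel: -wev when the last vowel of the stem is a front vowel (*jode*, *budi*); -rut when the last vowel of the stem is a back vowel (*wo*, *zego*, *mora*).
*lusi*: last vowel = /i/, a front vowel → -wev → *lusiwev*.
*gefa*: last vowel = /a/, a back vowel → -rut → *gefarut*.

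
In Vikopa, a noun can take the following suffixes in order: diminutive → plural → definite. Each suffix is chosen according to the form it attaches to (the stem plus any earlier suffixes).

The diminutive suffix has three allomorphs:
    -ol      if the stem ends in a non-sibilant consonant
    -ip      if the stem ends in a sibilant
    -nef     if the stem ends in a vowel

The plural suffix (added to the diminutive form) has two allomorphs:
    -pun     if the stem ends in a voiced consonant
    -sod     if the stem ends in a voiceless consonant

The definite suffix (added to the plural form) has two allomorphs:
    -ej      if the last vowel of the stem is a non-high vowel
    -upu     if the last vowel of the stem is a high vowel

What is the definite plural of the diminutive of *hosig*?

hosigolpunupu

*hosig*: final sound = /g/, a non-sibilant consonant → -ol → *hosigol*.
Since the final consonant of the diminutive form *hosigol* is /l/ (voiced), it takes -pun, giving *hosigolpun*.
The plural form *hosigolpun* — last vowel /u/ (a high vowel) → -upu → *hosigolpunupu*.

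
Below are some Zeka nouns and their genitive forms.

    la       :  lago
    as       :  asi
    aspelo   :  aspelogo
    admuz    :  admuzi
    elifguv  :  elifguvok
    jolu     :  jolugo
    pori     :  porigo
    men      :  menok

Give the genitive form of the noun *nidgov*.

nidgovok

Looking at the final sound of each stem: -i when the stem ends in a sibilant (*as*, *admuz*); -ok when the stem ends in a non-sibilant consonant (*elifguv*, *men*); -go when the stem ends in a vowel (*la*, *aspelo*, *jolu*, *pori*).
Since the final sound of *nidgov* is /v/ (a non-sibilant consonant), it takes -ok, giving *nidgovok*.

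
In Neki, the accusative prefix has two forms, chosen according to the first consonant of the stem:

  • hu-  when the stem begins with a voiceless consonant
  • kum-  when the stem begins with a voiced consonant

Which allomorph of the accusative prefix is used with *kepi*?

hu-

*kepi* — first consonant /k/ (voiceless) → hu-.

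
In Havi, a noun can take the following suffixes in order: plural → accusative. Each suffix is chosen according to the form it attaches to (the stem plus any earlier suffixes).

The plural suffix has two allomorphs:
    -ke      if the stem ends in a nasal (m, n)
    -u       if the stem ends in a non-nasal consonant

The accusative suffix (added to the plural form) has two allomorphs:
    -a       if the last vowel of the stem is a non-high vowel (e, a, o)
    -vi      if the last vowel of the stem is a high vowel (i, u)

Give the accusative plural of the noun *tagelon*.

*tagelon* — final consonant /n/ (a nasal) → -ke → *tagelonke*.
Since the last vowel of the plural form *tagelonke* is /e/ (a non-high vowel), it takes -a, giving *tagelonkea*.

tagelonkea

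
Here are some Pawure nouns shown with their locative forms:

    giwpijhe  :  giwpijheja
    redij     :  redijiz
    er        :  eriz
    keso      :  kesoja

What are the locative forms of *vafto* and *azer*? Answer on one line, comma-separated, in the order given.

vaftoja, azeriz

The alternation tracks the final sound of the stem — -iz when the stem ends in a consonant (*redij*, *er*); -ja when the stem ends in a vowel (*giwpijhe*, *keso*).
Since the final sound of *vafto* is /o/ (a vowel), it takes -ja, giving *vaftoja*.
Since the final sound of *azer* is /r/ (a consonant), it takes -iz, giving *azeriz*.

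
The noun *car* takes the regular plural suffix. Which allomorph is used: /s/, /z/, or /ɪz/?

The stem *car* ends in a voiced non-sibilant sound.
The plural suffix surfaces as /ɪz/ after sibilants, /s/ after other voiceless consonants, and /z/ after other voiced sounds.
So the plural -s on *car* is pronounced /z/.

/z/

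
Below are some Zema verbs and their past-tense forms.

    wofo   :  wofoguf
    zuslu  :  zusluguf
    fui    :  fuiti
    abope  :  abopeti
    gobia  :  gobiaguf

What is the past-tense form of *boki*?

The pattern is front/back vowel harmony: -ti when the last vowel of the stem is a front vowel (*fui*, *abope*); -guf when the last vowel of the stem is a back vowel (*wofo*, *zuslu*, *gobia*).
The last vowel of *boki* is /i/, which is a front vowel, so the suffix is -ti, giving *bokiti*.

bokiti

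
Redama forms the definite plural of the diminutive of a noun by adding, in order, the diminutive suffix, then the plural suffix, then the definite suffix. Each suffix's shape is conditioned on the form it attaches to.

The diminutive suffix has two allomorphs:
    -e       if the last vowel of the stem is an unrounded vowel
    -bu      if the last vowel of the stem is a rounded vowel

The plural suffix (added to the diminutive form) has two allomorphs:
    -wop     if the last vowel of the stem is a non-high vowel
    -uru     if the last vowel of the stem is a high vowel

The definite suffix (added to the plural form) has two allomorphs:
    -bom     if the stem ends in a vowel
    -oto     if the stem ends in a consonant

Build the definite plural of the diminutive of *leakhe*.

*leakhe* — last vowel /e/ (an unrounded vowel) → -e → *leakhee*.
Since the last vowel of the diminutive form *leakhee* is /e/ (a non-high vowel), it takes -wop, giving *leakheewop*.
The plural form *leakheewop* — final sound /p/ (a consonant) → -oto → *leakheewopoto*.

leakheewopoto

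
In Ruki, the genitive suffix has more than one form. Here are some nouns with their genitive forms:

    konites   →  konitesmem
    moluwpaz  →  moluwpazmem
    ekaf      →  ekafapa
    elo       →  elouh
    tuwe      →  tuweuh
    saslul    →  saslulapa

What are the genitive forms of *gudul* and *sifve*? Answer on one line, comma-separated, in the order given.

gudulapa, sifveuh

Looking at the final sound of each stem: -mem when the stem ends in a sibilant (*konites*, *moluwpaz*); -apa when the stem ends in a non-sibilant consonant (*ekaf*, *saslul*); -uh when the stem ends in a vowel (*elo*, *tuwe*).
*gudul*: final sound = /l/, a non-sibilant consonant → -apa → *gudulapa*.
Since the final sound of *sifve* is /e/ (a vowel), it takes -uh, giving *sifveuh*.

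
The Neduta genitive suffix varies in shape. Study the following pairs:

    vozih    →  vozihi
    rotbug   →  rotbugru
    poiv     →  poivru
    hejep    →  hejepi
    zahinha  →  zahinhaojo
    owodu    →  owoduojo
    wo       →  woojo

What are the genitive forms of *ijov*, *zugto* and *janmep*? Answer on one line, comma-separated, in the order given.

The suffix is conditioned by the final sound: -i when the stem ends in a voiceless consonant (*vozih*, *hejep*); -ru when the stem ends in a voiced consonant (*rotbug*, *poiv*); -ojo when the stem ends in a vowel (*zahinha*, *owodu*, *wo*).
*ijov* — final sound /v/ (a voiced consonant) → -ru → *ijovru*.
*zugto*: final sound = /o/, a vowel → -ojo → *zugtoojo*.
The final sound of *janmep* is /p/, which is a voiceless consonant, so the suffix is -i, giving *janmepi*.

ijovru, zugtoojo, janmepi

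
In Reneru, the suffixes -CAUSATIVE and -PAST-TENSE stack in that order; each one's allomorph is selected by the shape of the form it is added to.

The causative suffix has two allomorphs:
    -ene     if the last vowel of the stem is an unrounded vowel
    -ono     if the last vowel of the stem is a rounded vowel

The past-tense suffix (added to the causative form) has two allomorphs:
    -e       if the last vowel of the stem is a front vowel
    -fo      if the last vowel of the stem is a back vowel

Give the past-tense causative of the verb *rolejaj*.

rolejajenee

Since the last vowel of *rolejaj* is /a/ (an unrounded vowel), it takes -ene, giving *rolejajene*.
The causative form *rolejajene*: last vowel = /e/, a front vowel → -e → *rolejajenee*.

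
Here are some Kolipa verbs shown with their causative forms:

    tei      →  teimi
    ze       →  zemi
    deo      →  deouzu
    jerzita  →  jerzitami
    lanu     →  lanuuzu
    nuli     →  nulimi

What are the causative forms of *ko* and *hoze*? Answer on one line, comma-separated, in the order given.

kouzu, hozemi

The alternation tracks the last vowel of the stem — -uzu when the last vowel of the stem is a rounded vowel (*deo*, *lanu*); -mi when the last vowel of the stem is an unrounded vowel (*tei*, *ze*, *jerzita*, *nuli*).
*ko* — last vowel /o/ (a rounded vowel) → -uzu → *kouzu*.
*hoze* — last vowel /e/ (an unrounded vowel) → -mi → *hozemi*.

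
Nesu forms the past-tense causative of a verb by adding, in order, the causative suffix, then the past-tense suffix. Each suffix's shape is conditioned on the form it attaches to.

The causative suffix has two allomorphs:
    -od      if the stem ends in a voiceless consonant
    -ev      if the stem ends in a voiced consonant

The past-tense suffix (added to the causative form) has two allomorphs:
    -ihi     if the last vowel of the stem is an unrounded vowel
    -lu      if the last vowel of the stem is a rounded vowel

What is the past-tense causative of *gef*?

*gef* — final consonant /f/ (voiceless) → -od → *gefod*.
The causative form *gefod*: last vowel = /o/, a rounded vowel → -lu → *gefodlu*.

gefodlu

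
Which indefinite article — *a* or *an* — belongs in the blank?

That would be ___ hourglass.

an

The indefinite article is chosen by the initial *sound* of the following word, not its spelling.
*hourglass* begins with the sound /aʊ/ (silent h) — a vowel sound.
So the article is *an*: That would be an hourglass.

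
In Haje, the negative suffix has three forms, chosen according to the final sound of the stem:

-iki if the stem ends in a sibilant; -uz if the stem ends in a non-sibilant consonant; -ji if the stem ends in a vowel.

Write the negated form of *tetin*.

*tetin* — final sound /n/ (a non-sibilant consonant) → -uz → *tetinuz*.

tetinuz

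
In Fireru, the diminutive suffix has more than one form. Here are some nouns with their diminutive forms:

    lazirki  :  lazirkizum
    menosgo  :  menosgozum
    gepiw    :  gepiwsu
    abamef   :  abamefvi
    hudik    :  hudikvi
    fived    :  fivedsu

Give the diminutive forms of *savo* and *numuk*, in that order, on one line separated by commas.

savozum, numukvi

The alternation tracks the final sound of the stem — -vi when the stem ends in a voiceless consonant (*abamef*, *hudik*); -su when the stem ends in a voiced consonant (*gepiw*, *fived*); -zum when the stem ends in a vowel (*lazirki*, *menosgo*).
Since the final sound of *savo* is /o/ (a vowel), it takes -zum, giving *savozum*.
*numuk*: final sound = /k/, a voiceless consonant → -vi → *numukvi*.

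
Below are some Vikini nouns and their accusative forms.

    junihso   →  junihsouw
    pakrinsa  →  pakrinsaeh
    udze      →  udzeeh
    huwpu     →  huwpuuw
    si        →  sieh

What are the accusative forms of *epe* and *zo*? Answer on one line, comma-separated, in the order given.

epeeh, zouw

The suffix is conditioned by the last vowel: -uw when the last vowel of the stem is a rounded vowel (*junihso*, *huwpu*); -eh when the last vowel of the stem is an unrounded vowel (*pakrinsa*, *udze*, *si*).
Since the last vowel of *epe* is /e/ (an unrounded vowel), it takes -eh, giving *epeeh*.
*zo* — last vowel /o/ (a rounded vowel) → -uw → *zouw*.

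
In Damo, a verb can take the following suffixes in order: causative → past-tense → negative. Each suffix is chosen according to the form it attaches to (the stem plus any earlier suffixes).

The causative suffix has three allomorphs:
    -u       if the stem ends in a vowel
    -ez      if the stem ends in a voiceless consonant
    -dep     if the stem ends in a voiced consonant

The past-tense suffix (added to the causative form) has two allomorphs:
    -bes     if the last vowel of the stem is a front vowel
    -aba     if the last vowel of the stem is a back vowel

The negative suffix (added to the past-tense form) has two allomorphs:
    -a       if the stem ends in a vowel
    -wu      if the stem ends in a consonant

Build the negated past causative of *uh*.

*uh*: final sound = /h/, a voiceless consonant → -ez → *uhez*.
Since the last vowel of the causative form *uhez* is /e/ (a front vowel), it takes -bes, giving *uhezbes*.
Since the final sound of the past-tense form *uhezbes* is /s/ (a consonant), it takes -wu, giving *uhezbeswu*.

uhezbeswu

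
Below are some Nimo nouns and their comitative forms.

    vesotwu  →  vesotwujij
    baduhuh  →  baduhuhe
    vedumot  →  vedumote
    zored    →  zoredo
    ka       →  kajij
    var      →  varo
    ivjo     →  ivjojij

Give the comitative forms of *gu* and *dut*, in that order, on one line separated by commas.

The pattern is voicing of the final sound: -e when the stem ends in a voiceless consonant (*baduhuh*, *vedumot*); -o when the stem ends in a voiced consonant (*zored*, *var*); -jij when the stem ends in a vowel (*vesotwu*, *ka*, *ivjo*).
Since the final sound of *gu* is /u/ (a vowel), it takes -jij, giving *gujij*.
Since the final sound of *dut* is /t/ (a voiceless consonant), it takes -e, giving *dute*.

gujij, dute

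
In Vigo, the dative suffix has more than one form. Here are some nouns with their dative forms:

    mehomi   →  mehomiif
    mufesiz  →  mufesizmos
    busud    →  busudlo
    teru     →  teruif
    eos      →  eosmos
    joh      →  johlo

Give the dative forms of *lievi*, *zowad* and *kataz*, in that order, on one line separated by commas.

Looking at the final sound of each stem: -mos when the stem ends in a sibilant (*mufesiz*, *eos*); -lo when the stem ends in a non-sibilant consonant (*busud*, *joh*); -if when the stem ends in a vowel (*mehomi*, *teru*).
*lievi* — final sound /i/ (a vowel) → -if → *lieviif*.
*zowad*: final sound = /d/, a non-sibilant consonant → -lo → *zowadlo*.
Since the final sound of *kataz* is /z/ (a sibilant), it takes -mos, giving *katazmos*.

lieviif, zowadlo, katazmos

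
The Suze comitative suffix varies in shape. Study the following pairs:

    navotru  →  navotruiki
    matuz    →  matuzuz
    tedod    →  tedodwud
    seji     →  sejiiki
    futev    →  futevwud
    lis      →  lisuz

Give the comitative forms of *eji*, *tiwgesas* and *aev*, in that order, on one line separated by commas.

The pattern is sibilance of the final sound: -uz when the stem ends in a sibilant (*matuz*, *lis*); -wud when the stem ends in a non-sibilant consonant (*tedod*, *futev*); -iki when the stem ends in a vowel (*navotru*, *seji*).
*eji* — final sound /i/ (a vowel) → -iki → *ejiiki*.
The final sound of *tiwgesas* is /s/, which is a sibilant, so the suffix is -uz, giving *tiwgesasuz*.
Since the final sound of *aev* is /v/ (a non-sibilant consonant), it takes -wud, giving *aevwud*.

ejiiki, tiwgesasuz, aevwud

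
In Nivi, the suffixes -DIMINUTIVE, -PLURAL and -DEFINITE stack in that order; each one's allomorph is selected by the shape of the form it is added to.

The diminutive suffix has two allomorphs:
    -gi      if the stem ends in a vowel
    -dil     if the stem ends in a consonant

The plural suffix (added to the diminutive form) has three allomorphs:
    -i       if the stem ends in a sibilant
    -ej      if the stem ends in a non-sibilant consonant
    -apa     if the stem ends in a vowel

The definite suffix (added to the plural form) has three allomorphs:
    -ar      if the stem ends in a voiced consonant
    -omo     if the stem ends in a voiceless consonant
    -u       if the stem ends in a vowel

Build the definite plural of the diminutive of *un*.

undilejar

*un*: final sound = /n/, a consonant → -dil → *undil*.
Since the final sound of the diminutive form *undil* is /l/ (a non-sibilant consonant), it takes -ej, giving *undilej*.
The plural form *undilej*: final sound = /j/, a voiced consonant → -ar → *undilejar*.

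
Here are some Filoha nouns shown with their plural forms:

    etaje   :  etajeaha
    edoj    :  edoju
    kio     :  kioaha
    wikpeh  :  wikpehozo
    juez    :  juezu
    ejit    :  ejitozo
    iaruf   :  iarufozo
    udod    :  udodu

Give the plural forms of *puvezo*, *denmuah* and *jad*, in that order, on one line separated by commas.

puvezoaha, denmuahozo, jadu

Looking at the final sound of each stem: -ozo when the stem ends in a voiceless consonant (*wikpeh*, *ejit*, *iaruf*); -u when the stem ends in a voiced consonant (*edoj*, *juez*, *udod*); -aha when the stem ends in a vowel (*etaje*, *kio*).
Since the final sound of *puvezo* is /o/ (a vowel), it takes -aha, giving *puvezoaha*.
*denmuah*: final sound = /h/, a voiceless consonant → -ozo → *denmuahozo*.
*jad*: final sound = /d/, a voiced consonant → -u → *jadu*.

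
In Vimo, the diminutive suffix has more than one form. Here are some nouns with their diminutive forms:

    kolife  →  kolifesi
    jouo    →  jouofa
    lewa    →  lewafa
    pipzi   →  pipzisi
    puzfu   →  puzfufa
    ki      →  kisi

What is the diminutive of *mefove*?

mefovesi

The pattern is front/back vowel harmony: -si when the last vowel of the stem is a front vowel (*kolife*, *pipzi*, *ki*); -fa when the last vowel of the stem is a back vowel (*jouo*, *lewa*, *puzfu*).
The last vowel of *mefove* is /e/, which is a front vowel, so the suffix is -si, giving *mefovesi*.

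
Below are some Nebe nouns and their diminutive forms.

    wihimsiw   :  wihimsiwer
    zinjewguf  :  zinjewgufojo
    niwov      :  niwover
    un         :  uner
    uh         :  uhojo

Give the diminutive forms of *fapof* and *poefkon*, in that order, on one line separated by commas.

The pattern is voicing of the final consonant: -ojo when the stem ends in a voiceless consonant (*zinjewguf*, *uh*); -er when the stem ends in a voiced consonant (*wihimsiw*, *niwov*, *un*).
*fapof*: final consonant = /f/, voiceless → -ojo → *fapofojo*.
The final consonant of *poefkon* is /n/, which is voiced, so the suffix is -er, giving *poefkoner*.

fapofojo, poefkoner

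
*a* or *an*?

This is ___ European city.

a

The indefinite article is chosen by the initial *sound* of the following word, not its spelling.
*European* begins with the sound /jʊ/ (eu pronounced /jʊ/) — a consonant sound.
So the article is *a*: This is a European city.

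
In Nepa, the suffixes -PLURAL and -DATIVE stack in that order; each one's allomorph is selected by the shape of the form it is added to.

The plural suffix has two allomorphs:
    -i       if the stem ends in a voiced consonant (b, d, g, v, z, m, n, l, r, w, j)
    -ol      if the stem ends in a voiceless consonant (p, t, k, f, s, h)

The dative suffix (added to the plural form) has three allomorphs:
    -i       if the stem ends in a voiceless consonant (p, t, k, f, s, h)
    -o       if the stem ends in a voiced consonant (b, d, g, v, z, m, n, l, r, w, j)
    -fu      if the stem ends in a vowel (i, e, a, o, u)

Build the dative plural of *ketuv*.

*ketuv*: final consonant = /v/, voiced → -i → *ketuvi*.
The plural form *ketuvi*: final sound = /i/, a vowel → -fu → *ketuvifu*.

ketuvifu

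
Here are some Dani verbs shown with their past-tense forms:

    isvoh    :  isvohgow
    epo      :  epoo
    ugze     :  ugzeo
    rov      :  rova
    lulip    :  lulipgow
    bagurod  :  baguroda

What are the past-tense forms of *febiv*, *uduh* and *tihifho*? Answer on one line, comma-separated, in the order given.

febiva, uduhgow, tihifhoo

The suffix is conditioned by the final sound: -gow when the stem ends in a voiceless consonant (*isvoh*, *lulip*); -a when the stem ends in a voiced consonant (*rov*, *bagurod*); -o when the stem ends in a vowel (*epo*, *ugze*).
The final sound of *febiv* is /v/, which is a voiced consonant, so the suffix is -a, giving *febiva*.
Since the final sound of *uduh* is /h/ (a voiceless consonant), it takes -gow, giving *uduhgow*.
*tihifho*: final sound = /o/, a vowel → -o → *tihifhoo*.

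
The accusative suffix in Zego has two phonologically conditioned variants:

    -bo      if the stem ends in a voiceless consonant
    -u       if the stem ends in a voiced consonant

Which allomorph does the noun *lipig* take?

The final consonant of *lipig* is /g/, which is voiced, so the suffix is -u.

-u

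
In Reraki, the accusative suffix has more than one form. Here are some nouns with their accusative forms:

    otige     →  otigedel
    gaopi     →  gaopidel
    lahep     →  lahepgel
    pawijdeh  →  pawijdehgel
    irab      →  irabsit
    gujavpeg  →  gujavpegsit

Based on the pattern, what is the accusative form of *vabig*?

vabigsit

Looking at the final sound of each stem: -gel when the stem ends in a voiceless consonant (*lahep*, *pawijdeh*); -sit when the stem ends in a voiced consonant (*irab*, *gujavpeg*); -del when the stem ends in a vowel (*otige*, *gaopi*).
Since the final sound of *vabig* is /g/ (a voiced consonant), it takes -sit, giving *vabigsit*.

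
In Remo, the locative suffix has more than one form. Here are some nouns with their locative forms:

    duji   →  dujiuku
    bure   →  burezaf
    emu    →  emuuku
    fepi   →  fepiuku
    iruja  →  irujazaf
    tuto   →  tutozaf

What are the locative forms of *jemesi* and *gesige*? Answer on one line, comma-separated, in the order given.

jemesiuku, gesigezaf

The suffix is conditioned by the last vowel: -uku when the last vowel of the stem is a high vowel (*duji*, *emu*, *fepi*); -zaf when the last vowel of the stem is a non-high vowel (*bure*, *iruja*, *tuto*).
*jemesi* — last vowel /i/ (a high vowel) → -uku → *jemesiuku*.
*gesige* — last vowel /e/ (a non-high vowel) → -zaf → *gesigezaf*.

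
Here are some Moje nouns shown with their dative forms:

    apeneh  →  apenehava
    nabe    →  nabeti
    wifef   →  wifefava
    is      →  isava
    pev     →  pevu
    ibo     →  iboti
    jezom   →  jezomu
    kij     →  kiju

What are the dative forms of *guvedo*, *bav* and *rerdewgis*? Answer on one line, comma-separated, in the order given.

Looking at the final sound of each stem: -ava when the stem ends in a voiceless consonant (*apeneh*, *wifef*, *is*); -u when the stem ends in a voiced consonant (*pev*, *jezom*, *kij*); -ti when the stem ends in a vowel (*nabe*, *ibo*).
*guvedo*: final sound = /o/, a vowel → -ti → *guvedoti*.
Since the final sound of *bav* is /v/ (a voiced consonant), it takes -u, giving *bavu*.
*rerdewgis* — final sound /s/ (a voiceless consonant) → -ava → *rerdewgisava*.

guvedoti, bavu, rerdewgisava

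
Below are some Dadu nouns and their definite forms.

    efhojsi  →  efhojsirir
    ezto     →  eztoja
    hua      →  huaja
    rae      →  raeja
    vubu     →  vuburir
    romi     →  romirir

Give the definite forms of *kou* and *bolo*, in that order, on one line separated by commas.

kourir, boloja

The pattern is height harmony: -rir when the last vowel of the stem is a high vowel (*efhojsi*, *vubu*, *romi*); -ja when the last vowel of the stem is a non-high vowel (*ezto*, *hua*, *rae*).
*kou* — last vowel /u/ (a high vowel) → -rir → *kourir*.
*bolo* — last vowel /o/ (a non-high vowel) → -ja → *boloja*.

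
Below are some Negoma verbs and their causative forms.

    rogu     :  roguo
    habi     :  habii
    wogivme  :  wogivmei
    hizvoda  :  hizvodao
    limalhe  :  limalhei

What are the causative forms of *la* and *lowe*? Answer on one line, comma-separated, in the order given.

lao, lowei

Looking at the last vowel of each stem: -i when the last vowel of the stem is a front vowel (*habi*, *wogivme*, *limalhe*); -o when the last vowel of the stem is a back vowel (*rogu*, *hizvoda*).
*la* — last vowel /a/ (a back vowel) → -o → *lao*.
*lowe*: last vowel = /e/, a front vowel → -i → *lowei*.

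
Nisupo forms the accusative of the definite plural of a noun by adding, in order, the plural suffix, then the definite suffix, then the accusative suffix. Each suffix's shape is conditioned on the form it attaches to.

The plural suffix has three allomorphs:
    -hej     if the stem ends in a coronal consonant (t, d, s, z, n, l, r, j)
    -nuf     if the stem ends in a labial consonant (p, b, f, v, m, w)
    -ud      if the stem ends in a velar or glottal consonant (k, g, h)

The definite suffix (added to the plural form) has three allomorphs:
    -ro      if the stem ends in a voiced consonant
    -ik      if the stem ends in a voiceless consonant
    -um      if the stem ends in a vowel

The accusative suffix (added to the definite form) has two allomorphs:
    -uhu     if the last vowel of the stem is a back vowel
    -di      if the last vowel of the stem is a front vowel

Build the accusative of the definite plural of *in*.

The final consonant of *in* is /n/, which is coronal, so the plural suffix is -hej, giving *inhej*.
The plural form *inhej* — final sound /j/ (a voiced consonant) → -ro → *inhejro*.
The last vowel of the definite form *inhejro* is /o/, which is a back vowel, so the accusative suffix is -uhu, giving *inhejrouhu*.

inhejrouhu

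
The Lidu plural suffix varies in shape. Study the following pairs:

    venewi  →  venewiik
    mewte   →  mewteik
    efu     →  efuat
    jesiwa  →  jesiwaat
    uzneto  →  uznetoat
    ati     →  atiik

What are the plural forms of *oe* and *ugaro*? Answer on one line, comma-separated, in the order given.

Looking at the last vowel of each stem: -ik when the last vowel of the stem is a front vowel (*venewi*, *mewte*, *ati*); -at when the last vowel of the stem is a back vowel (*efu*, *jesiwa*, *uzneto*).
*oe* — last vowel /e/ (a front vowel) → -ik → *oeik*.
*ugaro* — last vowel /o/ (a back vowel) → -at → *ugaroat*.

oeik, ugaroat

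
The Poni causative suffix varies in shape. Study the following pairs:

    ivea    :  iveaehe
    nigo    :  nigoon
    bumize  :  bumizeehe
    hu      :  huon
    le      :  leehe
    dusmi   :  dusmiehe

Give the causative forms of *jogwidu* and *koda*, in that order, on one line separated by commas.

jogwiduon, kodaehe

The alternation tracks the last vowel of the stem — -on when the last vowel of the stem is a rounded vowel (*nigo*, *hu*); -ehe when the last vowel of the stem is an unrounded vowel (*ivea*, *bumize*, *le*, *dusmi*).
The last vowel of *jogwidu* is /u/, which is a rounded vowel, so the suffix is -on, giving *jogwiduon*.
The last vowel of *koda* is /a/, which is an unrounded vowel, so the suffix is -ehe, giving *kodaehe*.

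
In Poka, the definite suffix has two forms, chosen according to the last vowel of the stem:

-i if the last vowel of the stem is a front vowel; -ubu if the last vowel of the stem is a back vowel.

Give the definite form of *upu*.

upuubu

Since the last vowel of *upu* is /u/ (a back vowel), it takes -ubu, giving *upuubu*.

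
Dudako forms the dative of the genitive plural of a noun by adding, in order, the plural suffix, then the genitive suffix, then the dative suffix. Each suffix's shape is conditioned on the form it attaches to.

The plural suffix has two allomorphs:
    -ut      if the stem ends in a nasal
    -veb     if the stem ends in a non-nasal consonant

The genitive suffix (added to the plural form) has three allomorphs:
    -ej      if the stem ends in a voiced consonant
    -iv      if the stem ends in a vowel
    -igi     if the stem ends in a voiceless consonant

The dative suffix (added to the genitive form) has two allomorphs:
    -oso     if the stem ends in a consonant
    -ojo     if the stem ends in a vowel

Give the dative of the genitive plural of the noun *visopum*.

The final consonant of *visopum* is /m/, which is a nasal, so the plural suffix is -ut, giving *visopumut*.
The plural form *visopumut*: final sound = /t/, a voiceless consonant → -igi → *visopumutigi*.
The final sound of the genitive form *visopumutigi* is /i/, which is a vowel, so the dative suffix is -ojo, giving *visopumutigiojo*.

visopumutigiojo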